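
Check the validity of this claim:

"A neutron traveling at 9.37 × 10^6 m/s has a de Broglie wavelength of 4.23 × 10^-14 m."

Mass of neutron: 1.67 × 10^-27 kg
True

The claim is correct.

Using λ = h/(mv):
λ = (6.626 × 10^-34 J·s) / (1.67 × 10^-27 kg × 9.37 × 10^6 m/s)
λ = 4.23 × 10^-14 m

This matches the claimed value.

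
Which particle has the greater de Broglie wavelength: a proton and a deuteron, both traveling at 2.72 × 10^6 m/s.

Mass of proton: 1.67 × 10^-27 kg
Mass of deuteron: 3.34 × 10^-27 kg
The proton has the longer wavelength.

Using λ = h/(mv), since both particles have the same velocity, the wavelength depends only on mass.

For proton: λ₁ = h/(m₁v) = 1.46 × 10^-13 m
For deuteron: λ₂ = h/(m₂v) = 7.29 × 10^-14 m

Since λ ∝ 1/m at constant velocity, the lighter particle has the longer wavelength.

The proton has the longer de Broglie wavelength.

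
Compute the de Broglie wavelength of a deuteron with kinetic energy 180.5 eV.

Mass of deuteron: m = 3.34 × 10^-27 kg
1.51 × 10^-12 m

Using λ = h/√(2mKE):

First convert KE to Joules: KE = 180.5 eV = 2.892 × 10^-17 J

λ = h/√(2mKE)
λ = (6.626 × 10^-34 J·s) / √(2 × 3.34 × 10^-27 kg × 2.892 × 10^-17 J)
λ = 1.51 × 10^-12 m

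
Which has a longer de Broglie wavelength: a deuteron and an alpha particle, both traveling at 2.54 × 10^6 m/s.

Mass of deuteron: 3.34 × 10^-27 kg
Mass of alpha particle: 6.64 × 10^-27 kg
The deuteron has the longer wavelength.

Using λ = h/(mv), since both particles have the same velocity, the wavelength depends only on mass.

For deuteron: λ₁ = h/(m₁v) = 7.81 × 10^-14 m
For alpha particle: λ₂ = h/(m₂v) = 3.93 × 10^-14 m

Since λ ∝ 1/m at constant velocity, the lighter particle has the longer wavelength.

The deuteron has the longer de Broglie wavelength.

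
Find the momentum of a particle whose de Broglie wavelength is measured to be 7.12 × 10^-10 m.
9.31 × 10^-25 kg·m/s

From the de Broglie relation λ = h/p, we solve for p:

p = h/λ
p = (6.626 × 10^-34 J·s) / (7.12 × 10^-10 m)
p = 9.31 × 10^-25 kg·m/s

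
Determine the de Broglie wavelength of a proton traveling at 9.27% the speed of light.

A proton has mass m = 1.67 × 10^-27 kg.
1.43 × 10^-14 m

Using the de Broglie relation λ = h/(mv):

v = 9.27% × c = 2.779 × 10^7 m/s

λ = h/(mv)
λ = (6.626 × 10^-34 J·s) / (1.67 × 10^-27 kg × 2.779 × 10^7 m/s)
λ = 1.43 × 10^-14 m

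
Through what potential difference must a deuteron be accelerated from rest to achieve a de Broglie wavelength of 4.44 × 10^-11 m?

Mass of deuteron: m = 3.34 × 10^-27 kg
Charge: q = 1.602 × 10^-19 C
2.08 × 10^-1 V

From λ = h/√(2mqV), we solve for V:

λ² = h²/(2mqV)
V = h²/(2mqλ²)
V = (6.626 × 10^-34 J·s)² / (2 × 3.34 × 10^-27 kg × 1.602 × 10^-19 C × (4.44 × 10^-11 m)²)
V = 2.08 × 10^-1 V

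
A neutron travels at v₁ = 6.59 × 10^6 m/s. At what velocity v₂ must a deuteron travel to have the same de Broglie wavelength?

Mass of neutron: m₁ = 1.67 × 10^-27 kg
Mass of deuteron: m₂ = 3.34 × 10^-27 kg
v₂ = 3.30 × 10^6 m/s

For equal de Broglie wavelengths: λ₁ = λ₂

h/(m₁v₁) = h/(m₂v₂)
m₁v₁ = m₂v₂
v₂ = v₁ · (m₁/m₂)

v₂ = 6.59 × 10^6 m/s × (1.67 × 10^-27 kg / 3.34 × 10^-27 kg)
v₂ = 3.30 × 10^6 m/s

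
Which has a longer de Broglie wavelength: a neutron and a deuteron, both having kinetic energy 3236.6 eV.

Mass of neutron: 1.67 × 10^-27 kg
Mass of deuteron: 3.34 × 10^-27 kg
The neutron has the longer wavelength.

Using λ = h/√(2mKE):

For neutron: λ₁ = h/√(2m₁KE) = 5.03 × 10^-13 m
For deuteron: λ₂ = h/√(2m₂KE) = 3.56 × 10^-13 m

Since λ ∝ 1/√m at constant kinetic energy, the lighter particle has the longer wavelength.

The neutron has the longer de Broglie wavelength.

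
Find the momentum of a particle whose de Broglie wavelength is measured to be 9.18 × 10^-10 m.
7.22 × 10^-25 kg·m/s

From the de Broglie relation λ = h/p, we solve for p:

p = h/λ
p = (6.626 × 10^-34 J·s) / (9.18 × 10^-10 m)
p = 7.22 × 10^-25 kg·m/s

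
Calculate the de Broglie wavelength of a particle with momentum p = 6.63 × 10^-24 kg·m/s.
9.99 × 10^-11 m

Using the de Broglie relation λ = h/p:

λ = h/p
λ = (6.626 × 10^-34 J·s) / (6.63 × 10^-24 kg·m/s)
λ = 9.99 × 10^-11 m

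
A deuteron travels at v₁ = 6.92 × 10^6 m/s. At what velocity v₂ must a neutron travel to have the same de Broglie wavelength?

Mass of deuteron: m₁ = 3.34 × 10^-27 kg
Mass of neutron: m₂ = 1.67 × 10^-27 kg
v₂ = 1.38 × 10^7 m/s

For equal de Broglie wavelengths: λ₁ = λ₂

h/(m₁v₁) = h/(m₂v₂)
m₁v₁ = m₂v₂
v₂ = v₁ · (m₁/m₂)

v₂ = 6.92 × 10^6 m/s × (3.34 × 10^-27 kg / 1.67 × 10^-27 kg)
v₂ = 1.38 × 10^7 m/s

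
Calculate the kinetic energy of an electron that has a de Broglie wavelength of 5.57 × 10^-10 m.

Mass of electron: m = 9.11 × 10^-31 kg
7.77 × 10^-19 J (or 4.85 eV)

From λ = h/√(2mKE), we solve for KE:

λ² = h²/(2mKE)
KE = h²/(2mλ²)
KE = (6.626 × 10^-34 J·s)² / (2 × 9.11 × 10^-31 kg × (5.57 × 10^-10 m)²)
KE = 7.77 × 10^-19 J
KE = 4.85 eV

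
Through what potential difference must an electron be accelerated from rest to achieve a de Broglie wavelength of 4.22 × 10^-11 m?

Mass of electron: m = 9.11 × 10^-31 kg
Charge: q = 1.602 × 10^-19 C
845 V

From λ = h/√(2mqV), we solve for V:

λ² = h²/(2mqV)
V = h²/(2mqλ²)
V = (6.626 × 10^-34 J·s)² / (2 × 9.11 × 10^-31 kg × 1.602 × 10^-19 C × (4.22 × 10^-11 m)²)
V = 845 V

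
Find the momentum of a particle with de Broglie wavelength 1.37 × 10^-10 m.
4.84 × 10^-24 kg·m/s

From the de Broglie relation λ = h/p, we solve for p:

p = h/λ
p = (6.626 × 10^-34 J·s) / (1.37 × 10^-10 m)
p = 4.84 × 10^-24 kg·m/s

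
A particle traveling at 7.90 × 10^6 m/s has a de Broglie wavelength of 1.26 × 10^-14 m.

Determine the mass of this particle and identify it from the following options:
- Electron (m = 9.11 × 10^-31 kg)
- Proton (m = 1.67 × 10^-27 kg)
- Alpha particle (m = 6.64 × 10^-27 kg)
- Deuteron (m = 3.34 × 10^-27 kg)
The particle is an alpha particle.

From λ = h/(mv), solve for mass:

m = h/(λv)
m = (6.626 × 10^-34 J·s) / (1.26 × 10^-14 m × 7.90 × 10^6 m/s)
m = 6.66 × 10^-27 kg

Comparing with the listed masses, this is closest to an alpha particle.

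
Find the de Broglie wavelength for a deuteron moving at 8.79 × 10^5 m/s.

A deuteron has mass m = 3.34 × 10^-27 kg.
2.26 × 10^-13 m

Using the de Broglie relation λ = h/(mv):

λ = h/(mv)
λ = (6.626 × 10^-34 J·s) / (3.34 × 10^-27 kg × 8.79 × 10^5 m/s)
λ = 2.26 × 10^-13 m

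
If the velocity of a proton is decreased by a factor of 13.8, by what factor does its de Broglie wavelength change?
The wavelength increases by a factor of 13.8.

From λ = h/(mv), the wavelength is inversely proportional to velocity:

λ ∝ 1/v

If v → v/13.8, then λ → 13.8λ

When velocity is decreased by a factor of 13.8, the wavelength increases by a factor of 13.8.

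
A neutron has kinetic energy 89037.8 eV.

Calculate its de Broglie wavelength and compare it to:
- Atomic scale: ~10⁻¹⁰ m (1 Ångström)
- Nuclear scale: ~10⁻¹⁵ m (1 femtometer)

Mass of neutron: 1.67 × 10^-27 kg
λ = 9.60 × 10^-14 m, which is between nuclear and atomic scales.

Using λ = h/√(2mKE):

KE = 89037.8 eV = 1.427 × 10^-14 J

λ = h/√(2mKE)
λ = (6.626 × 10^-34 J·s) / √(2 × 1.67 × 10^-27 kg × 1.427 × 10^-14 J)
λ = 9.60 × 10^-14 m

Comparison:
- Atomic scale (10⁻¹⁰ m): λ is 0.00096× this size
- Nuclear scale (10⁻¹⁵ m): λ is 96× this size

The wavelength is between nuclear and atomic scales.

This wavelength is appropriate for probing atomic structure but too large for nuclear physics experiments.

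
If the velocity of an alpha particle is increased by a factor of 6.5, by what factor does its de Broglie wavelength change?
The wavelength decreases by a factor of 6.5.

From λ = h/(mv), the wavelength is inversely proportional to velocity:

λ ∝ 1/v

If v → 6.5v, then λ → λ/6.5

When velocity is increased by a factor of 6.5, the wavelength decreases by a factor of 6.5.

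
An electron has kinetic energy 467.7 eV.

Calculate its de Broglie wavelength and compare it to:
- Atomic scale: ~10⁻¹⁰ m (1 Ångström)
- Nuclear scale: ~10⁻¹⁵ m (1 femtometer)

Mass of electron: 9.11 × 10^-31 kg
λ = 5.67 × 10^-11 m, which is between nuclear and atomic scales.

Using λ = h/√(2mKE):

KE = 467.7 eV = 7.493 × 10^-17 J

λ = h/√(2mKE)
λ = (6.626 × 10^-34 J·s) / √(2 × 9.11 × 10^-31 kg × 7.493 × 10^-17 J)
λ = 5.67 × 10^-11 m

Comparison:
- Atomic scale (10⁻¹⁰ m): λ is 0.57× this size
- Nuclear scale (10⁻¹⁵ m): λ is 5.7e+04× this size

The wavelength is between nuclear and atomic scales.

This wavelength is appropriate for probing atomic structure but too large for nuclear physics experiments.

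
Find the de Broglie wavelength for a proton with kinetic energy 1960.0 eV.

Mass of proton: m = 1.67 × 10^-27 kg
6.47 × 10^-13 m

Using λ = h/√(2mKE):

First convert KE to Joules: KE = 1960.0 eV = 3.140 × 10^-16 J

λ = h/√(2mKE)
λ = (6.626 × 10^-34 J·s) / √(2 × 1.67 × 10^-27 kg × 3.140 × 10^-16 J)
λ = 6.47 × 10^-13 m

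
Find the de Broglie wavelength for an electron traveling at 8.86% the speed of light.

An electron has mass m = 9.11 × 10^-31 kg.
2.74 × 10^-11 m

Using the de Broglie relation λ = h/(mv):

v = 8.86% × c = 2.656 × 10^7 m/s

λ = h/(mv)
λ = (6.626 × 10^-34 J·s) / (9.11 × 10^-31 kg × 2.656 × 10^7 m/s)
λ = 2.74 × 10^-11 m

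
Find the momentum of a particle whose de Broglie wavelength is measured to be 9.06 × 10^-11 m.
7.31 × 10^-24 kg·m/s

From the de Broglie relation λ = h/p, we solve for p:

p = h/λ
p = (6.626 × 10^-34 J·s) / (9.06 × 10^-11 m)
p = 7.31 × 10^-24 kg·m/s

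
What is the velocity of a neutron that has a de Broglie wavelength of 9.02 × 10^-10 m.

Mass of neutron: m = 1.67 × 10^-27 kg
4.40 × 10^2 m/s

From the de Broglie relation λ = h/(mv), we solve for v:

v = h/(mλ)
v = (6.626 × 10^-34 J·s) / (1.67 × 10^-27 kg × 9.02 × 10^-10 m)
v = 4.40 × 10^2 m/s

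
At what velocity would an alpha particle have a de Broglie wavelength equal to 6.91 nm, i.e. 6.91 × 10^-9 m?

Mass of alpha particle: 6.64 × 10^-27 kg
1.44 × 10^1 m/s

From λ = h/(mv), solve for v:

v = h/(mλ)
v = (6.626 × 10^-34 J·s) / (6.64 × 10^-27 kg × 6.91 × 10^-9 m)
v = 1.44 × 10^1 m/s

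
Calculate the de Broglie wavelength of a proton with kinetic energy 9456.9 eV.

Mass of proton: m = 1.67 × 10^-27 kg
2.95 × 10^-13 m

Using λ = h/√(2mKE):

First convert KE to Joules: KE = 9456.9 eV = 1.515 × 10^-15 J

λ = h/√(2mKE)
λ = (6.626 × 10^-34 J·s) / √(2 × 1.67 × 10^-27 kg × 1.515 × 10^-15 J)
λ = 2.95 × 10^-13 m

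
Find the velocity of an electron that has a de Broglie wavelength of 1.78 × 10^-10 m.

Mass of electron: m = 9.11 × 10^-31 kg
4.09 × 10^6 m/s

From the de Broglie relation λ = h/(mv), we solve for v:

v = h/(mλ)
v = (6.626 × 10^-34 J·s) / (9.11 × 10^-31 kg × 1.78 × 10^-10 m)
v = 4.09 × 10^6 m/s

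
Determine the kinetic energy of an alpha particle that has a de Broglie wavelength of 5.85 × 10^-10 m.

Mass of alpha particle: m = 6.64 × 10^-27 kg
9.66 × 10^-23 J (or 6.03 × 10^-4 eV)

From λ = h/√(2mKE), we solve for KE:

λ² = h²/(2mKE)
KE = h²/(2mλ²)
KE = (6.626 × 10^-34 J·s)² / (2 × 6.64 × 10^-27 kg × (5.85 × 10^-10 m)²)
KE = 9.66 × 10^-23 J
KE = 6.03 × 10^-4 eV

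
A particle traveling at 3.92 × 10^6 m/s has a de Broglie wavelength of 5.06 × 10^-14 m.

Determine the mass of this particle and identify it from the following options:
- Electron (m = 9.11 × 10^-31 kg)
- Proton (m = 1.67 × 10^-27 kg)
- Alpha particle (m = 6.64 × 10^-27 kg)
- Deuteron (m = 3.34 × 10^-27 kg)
The particle is a deuteron.

From λ = h/(mv), solve for mass:

m = h/(λv)
m = (6.626 × 10^-34 J·s) / (5.06 × 10^-14 m × 3.92 × 10^6 m/s)
m = 3.34 × 10^-27 kg

Comparing with the listed masses, this is closest to a deuteron.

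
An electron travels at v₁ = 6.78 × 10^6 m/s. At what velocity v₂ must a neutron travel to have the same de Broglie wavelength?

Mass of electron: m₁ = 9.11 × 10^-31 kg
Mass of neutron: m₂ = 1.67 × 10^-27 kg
v₂ = 3.70 × 10^3 m/s

For equal de Broglie wavelengths: λ₁ = λ₂

h/(m₁v₁) = h/(m₂v₂)
m₁v₁ = m₂v₂
v₂ = v₁ · (m₁/m₂)

v₂ = 6.78 × 10^6 m/s × (9.11 × 10^-31 kg / 1.67 × 10^-27 kg)
v₂ = 3.70 × 10^3 m/s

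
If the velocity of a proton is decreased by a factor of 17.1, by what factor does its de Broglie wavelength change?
The wavelength increases by a factor of 17.1.

From λ = h/(mv), the wavelength is inversely proportional to velocity:

λ ∝ 1/v

If v → v/17.1, then λ → 17.1λ

When velocity is decreased by a factor of 17.1, the wavelength increases by a factor of 17.1.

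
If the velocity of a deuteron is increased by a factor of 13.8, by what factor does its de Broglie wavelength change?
The wavelength decreases by a factor of 13.8.

From λ = h/(mv), the wavelength is inversely proportional to velocity:

λ ∝ 1/v

If v → 13.8v, then λ → λ/13.8

When velocity is increased by a factor of 13.8, the wavelength decreases by a factor of 13.8.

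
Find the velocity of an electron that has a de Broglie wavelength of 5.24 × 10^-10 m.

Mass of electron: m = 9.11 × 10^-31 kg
1.39 × 10^6 m/s

From the de Broglie relation λ = h/(mv), we solve for v:

v = h/(mλ)
v = (6.626 × 10^-34 J·s) / (9.11 × 10^-31 kg × 5.24 × 10^-10 m)
v = 1.39 × 10^6 m/s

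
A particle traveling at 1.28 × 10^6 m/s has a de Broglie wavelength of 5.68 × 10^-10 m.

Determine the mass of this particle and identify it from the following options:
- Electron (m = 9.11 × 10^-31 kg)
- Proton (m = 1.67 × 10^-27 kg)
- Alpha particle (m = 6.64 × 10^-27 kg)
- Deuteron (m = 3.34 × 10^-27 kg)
The particle is an electron.

From λ = h/(mv), solve for mass:

m = h/(λv)
m = (6.626 × 10^-34 J·s) / (5.68 × 10^-10 m × 1.28 × 10^6 m/s)
m = 9.11 × 10^-31 kg

Comparing with the listed masses, this is closest to an electron.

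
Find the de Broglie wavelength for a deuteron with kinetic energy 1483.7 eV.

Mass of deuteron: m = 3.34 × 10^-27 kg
5.26 × 10^-13 m

Using λ = h/√(2mKE):

First convert KE to Joules: KE = 1483.7 eV = 2.377 × 10^-16 J

λ = h/√(2mKE)
λ = (6.626 × 10^-34 J·s) / √(2 × 3.34 × 10^-27 kg × 2.377 × 10^-16 J)
λ = 5.26 × 10^-13 m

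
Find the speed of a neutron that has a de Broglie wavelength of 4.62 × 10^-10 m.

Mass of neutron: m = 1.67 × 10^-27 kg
8.59 × 10^2 m/s

From the de Broglie relation λ = h/(mv), we solve for v:

v = h/(mλ)
v = (6.626 × 10^-34 J·s) / (1.67 × 10^-27 kg × 4.62 × 10^-10 m)
v = 8.59 × 10^2 m/s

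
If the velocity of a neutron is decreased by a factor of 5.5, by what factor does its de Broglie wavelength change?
The wavelength increases by a factor of 5.5.

From λ = h/(mv), the wavelength is inversely proportional to velocity:

λ ∝ 1/v

If v → v/5.5, then λ → 5.5λ

When velocity is decreased by a factor of 5.5, the wavelength increases by a factor of 5.5.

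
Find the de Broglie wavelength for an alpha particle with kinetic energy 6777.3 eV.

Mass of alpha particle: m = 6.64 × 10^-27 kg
1.74 × 10^-13 m

Using λ = h/√(2mKE):

First convert KE to Joules: KE = 6777.3 eV = 1.086 × 10^-15 J

λ = h/√(2mKE)
λ = (6.626 × 10^-34 J·s) / √(2 × 6.64 × 10^-27 kg × 1.086 × 10^-15 J)
λ = 1.74 × 10^-13 m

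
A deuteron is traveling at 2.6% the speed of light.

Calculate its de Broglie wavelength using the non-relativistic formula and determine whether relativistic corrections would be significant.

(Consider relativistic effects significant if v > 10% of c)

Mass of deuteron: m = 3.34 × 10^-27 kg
No, relativistic corrections are not needed.

Using the non-relativistic de Broglie formula λ = h/(mv):

v = 2.6% × c = 7.795 × 10^6 m/s

λ = h/(mv)
λ = (6.626 × 10^-34 J·s) / (3.34 × 10^-27 kg × 7.795 × 10^6 m/s)
λ = 2.55 × 10^-14 m

Since v = 2.6% of c < 10% of c, relativistic corrections are NOT significant and this non-relativistic result is a good approximation.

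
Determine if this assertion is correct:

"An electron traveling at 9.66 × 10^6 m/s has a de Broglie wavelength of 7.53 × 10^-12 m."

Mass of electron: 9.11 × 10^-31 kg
False

The claim is incorrect.

Using λ = h/(mv):
λ = (6.626 × 10^-34 J·s) / (9.11 × 10^-31 kg × 9.66 × 10^6 m/s)
λ = 7.53 × 10^-11 m

The actual wavelength differs from the claimed 7.53 × 10^-12 m.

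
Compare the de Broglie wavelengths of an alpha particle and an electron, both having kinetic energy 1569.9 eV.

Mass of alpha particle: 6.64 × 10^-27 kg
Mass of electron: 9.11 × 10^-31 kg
The electron has the longer wavelength.

Using λ = h/√(2mKE):

For alpha particle: λ₁ = h/√(2m₁KE) = 3.63 × 10^-13 m
For electron: λ₂ = h/√(2m₂KE) = 3.10 × 10^-11 m

Since λ ∝ 1/√m at constant kinetic energy, the lighter particle has the longer wavelength.

The electron has the longer de Broglie wavelength.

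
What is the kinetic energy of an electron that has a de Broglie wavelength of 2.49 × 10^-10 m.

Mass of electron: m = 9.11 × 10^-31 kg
3.89 × 10^-18 J (or 24.3 eV)

From λ = h/√(2mKE), we solve for KE:

λ² = h²/(2mKE)
KE = h²/(2mλ²)
KE = (6.626 × 10^-34 J·s)² / (2 × 9.11 × 10^-31 kg × (2.49 × 10^-10 m)²)
KE = 3.89 × 10^-18 J
KE = 24.3 eV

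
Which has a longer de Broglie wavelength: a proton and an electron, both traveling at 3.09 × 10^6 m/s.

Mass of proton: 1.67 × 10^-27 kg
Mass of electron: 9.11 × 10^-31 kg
The electron has the longer wavelength.

Using λ = h/(mv), since both particles have the same velocity, the wavelength depends only on mass.

For proton: λ₁ = h/(m₁v) = 1.28 × 10^-13 m
For electron: λ₂ = h/(m₂v) = 2.35 × 10^-10 m

Since λ ∝ 1/m at constant velocity, the lighter particle has the longer wavelength.

The electron has the longer de Broglie wavelength.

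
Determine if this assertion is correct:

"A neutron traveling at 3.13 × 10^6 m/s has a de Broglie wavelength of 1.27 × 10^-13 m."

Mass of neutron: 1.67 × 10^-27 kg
True

The claim is correct.

Using λ = h/(mv):
λ = (6.626 × 10^-34 J·s) / (1.67 × 10^-27 kg × 3.13 × 10^6 m/s)
λ = 1.27 × 10^-13 m

This matches the claimed value.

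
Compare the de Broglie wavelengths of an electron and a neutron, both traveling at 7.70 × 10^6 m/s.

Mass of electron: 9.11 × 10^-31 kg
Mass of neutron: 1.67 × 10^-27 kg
The electron has the longer wavelength.

Using λ = h/(mv), since both particles have the same velocity, the wavelength depends only on mass.

For electron: λ₁ = h/(m₁v) = 9.45 × 10^-11 m
For neutron: λ₂ = h/(m₂v) = 5.15 × 10^-14 m

Since λ ∝ 1/m at constant velocity, the lighter particle has the longer wavelength.

The electron has the longer de Broglie wavelength.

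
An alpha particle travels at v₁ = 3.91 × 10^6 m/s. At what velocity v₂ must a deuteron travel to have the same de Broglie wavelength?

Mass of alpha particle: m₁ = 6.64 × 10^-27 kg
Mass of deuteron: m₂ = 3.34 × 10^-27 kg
v₂ = 7.77 × 10^6 m/s

For equal de Broglie wavelengths: λ₁ = λ₂

h/(m₁v₁) = h/(m₂v₂)
m₁v₁ = m₂v₂
v₂ = v₁ · (m₁/m₂)

v₂ = 3.91 × 10^6 m/s × (6.64 × 10^-27 kg / 3.34 × 10^-27 kg)
v₂ = 7.77 × 10^6 m/s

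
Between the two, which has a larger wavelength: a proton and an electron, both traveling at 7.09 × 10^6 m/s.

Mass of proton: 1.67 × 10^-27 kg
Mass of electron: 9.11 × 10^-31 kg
The electron has the longer wavelength.

Using λ = h/(mv), since both particles have the same velocity, the wavelength depends only on mass.

For proton: λ₁ = h/(m₁v) = 5.60 × 10^-14 m
For electron: λ₂ = h/(m₂v) = 1.03 × 10^-10 m

Since λ ∝ 1/m at constant velocity, the lighter particle has the longer wavelength.

The electron has the longer de Broglie wavelength.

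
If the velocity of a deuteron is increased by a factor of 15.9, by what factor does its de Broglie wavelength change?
The wavelength decreases by a factor of 15.9.

From λ = h/(mv), the wavelength is inversely proportional to velocity:

λ ∝ 1/v

If v → 15.9v, then λ → λ/15.9

When velocity is increased by a factor of 15.9, the wavelength decreases by a factor of 15.9.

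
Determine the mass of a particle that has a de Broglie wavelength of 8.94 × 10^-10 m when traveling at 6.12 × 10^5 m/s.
1.21 × 10^-30 kg

From the de Broglie relation λ = h/(mv), we solve for m:

m = h/(λv)
m = (6.626 × 10^-34 J·s) / (8.94 × 10^-10 m × 6.12 × 10^5 m/s)
m = 1.21 × 10^-30 kg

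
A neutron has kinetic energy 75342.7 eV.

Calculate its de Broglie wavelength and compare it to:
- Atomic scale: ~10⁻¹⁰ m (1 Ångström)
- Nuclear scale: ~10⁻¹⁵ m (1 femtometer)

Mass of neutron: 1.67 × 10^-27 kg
λ = 1.04 × 10^-13 m, which is between nuclear and atomic scales.

Using λ = h/√(2mKE):

KE = 75342.7 eV = 1.207 × 10^-14 J

λ = h/√(2mKE)
λ = (6.626 × 10^-34 J·s) / √(2 × 1.67 × 10^-27 kg × 1.207 × 10^-14 J)
λ = 1.04 × 10^-13 m

Comparison:
- Atomic scale (10⁻¹⁰ m): λ is 0.001× this size
- Nuclear scale (10⁻¹⁵ m): λ is 1e+02× this size

The wavelength is between nuclear and atomic scales.

This wavelength is appropriate for probing atomic structure but too large for nuclear physics experiments.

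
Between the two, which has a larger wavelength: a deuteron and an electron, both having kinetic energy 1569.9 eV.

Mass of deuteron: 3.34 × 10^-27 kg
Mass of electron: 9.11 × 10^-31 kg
The electron has the longer wavelength.

Using λ = h/√(2mKE):

For deuteron: λ₁ = h/√(2m₁KE) = 5.11 × 10^-13 m
For electron: λ₂ = h/√(2m₂KE) = 3.10 × 10^-11 m

Since λ ∝ 1/√m at constant kinetic energy, the lighter particle has the longer wavelength.

The electron has the longer de Broglie wavelength.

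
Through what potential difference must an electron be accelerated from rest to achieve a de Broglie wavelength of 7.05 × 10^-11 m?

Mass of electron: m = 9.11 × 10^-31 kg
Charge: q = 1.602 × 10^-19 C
303 V

From λ = h/√(2mqV), we solve for V:

λ² = h²/(2mqV)
V = h²/(2mqλ²)
V = (6.626 × 10^-34 J·s)² / (2 × 9.11 × 10^-31 kg × 1.602 × 10^-19 C × (7.05 × 10^-11 m)²)
V = 303 V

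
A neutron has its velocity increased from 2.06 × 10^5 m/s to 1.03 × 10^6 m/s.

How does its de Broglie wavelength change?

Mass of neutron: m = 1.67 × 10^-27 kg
The wavelength decreases by a factor of 5.

Using λ = h/(mv):

Initial wavelength: λ₁ = h/(mv₁) = 1.93 × 10^-12 m
Final wavelength: λ₂ = h/(mv₂) = 3.85 × 10^-13 m

Since λ ∝ 1/v, when velocity increases by a factor of 5, the wavelength decreases by a factor of 5.

λ₂/λ₁ = v₁/v₂ = 1/5

The wavelength decreases by a factor of 5.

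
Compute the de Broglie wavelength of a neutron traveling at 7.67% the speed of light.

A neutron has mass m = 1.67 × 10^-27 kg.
1.73 × 10^-14 m

Using the de Broglie relation λ = h/(mv):

v = 7.67% × c = 2.299 × 10^7 m/s

λ = h/(mv)
λ = (6.626 × 10^-34 J·s) / (1.67 × 10^-27 kg × 2.299 × 10^7 m/s)
λ = 1.73 × 10^-14 m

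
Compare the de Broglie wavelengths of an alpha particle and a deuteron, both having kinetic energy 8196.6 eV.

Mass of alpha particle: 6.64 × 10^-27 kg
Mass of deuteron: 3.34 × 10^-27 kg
The deuteron has the longer wavelength.

Using λ = h/√(2mKE):

For alpha particle: λ₁ = h/√(2m₁KE) = 1.59 × 10^-13 m
For deuteron: λ₂ = h/√(2m₂KE) = 2.24 × 10^-13 m

Since λ ∝ 1/√m at constant kinetic energy, the lighter particle has the longer wavelength.

The deuteron has the longer de Broglie wavelength.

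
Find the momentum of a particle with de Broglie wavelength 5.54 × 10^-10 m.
1.20 × 10^-24 kg·m/s

From the de Broglie relation λ = h/p, we solve for p:

p = h/λ
p = (6.626 × 10^-34 J·s) / (5.54 × 10^-10 m)
p = 1.20 × 10^-24 kg·m/s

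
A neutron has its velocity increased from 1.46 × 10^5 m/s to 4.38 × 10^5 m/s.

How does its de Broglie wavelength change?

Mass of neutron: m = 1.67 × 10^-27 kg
The wavelength decreases by a factor of 3.

Using λ = h/(mv):

Initial wavelength: λ₁ = h/(mv₁) = 2.72 × 10^-12 m
Final wavelength: λ₂ = h/(mv₂) = 9.06 × 10^-13 m

Since λ ∝ 1/v, when velocity increases by a factor of 3, the wavelength decreases by a factor of 3.

λ₂/λ₁ = v₁/v₂ = 1/3

The wavelength decreases by a factor of 3.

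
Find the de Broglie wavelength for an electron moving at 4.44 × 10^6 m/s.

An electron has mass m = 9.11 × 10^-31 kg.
1.64 × 10^-10 m

Using the de Broglie relation λ = h/(mv):

λ = h/(mv)
λ = (6.626 × 10^-34 J·s) / (9.11 × 10^-31 kg × 4.44 × 10^6 m/s)
λ = 1.64 × 10^-10 m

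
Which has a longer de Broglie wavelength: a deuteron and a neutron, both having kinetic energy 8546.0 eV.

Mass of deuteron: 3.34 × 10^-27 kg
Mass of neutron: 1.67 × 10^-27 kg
The neutron has the longer wavelength.

Using λ = h/√(2mKE):

For deuteron: λ₁ = h/√(2m₁KE) = 2.19 × 10^-13 m
For neutron: λ₂ = h/√(2m₂KE) = 3.10 × 10^-13 m

Since λ ∝ 1/√m at constant kinetic energy, the lighter particle has the longer wavelength.

The neutron has the longer de Broglie wavelength.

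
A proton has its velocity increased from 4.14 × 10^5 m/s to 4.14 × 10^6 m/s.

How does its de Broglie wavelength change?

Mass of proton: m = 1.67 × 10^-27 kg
The wavelength decreases by a factor of 10.

Using λ = h/(mv):

Initial wavelength: λ₁ = h/(mv₁) = 9.58 × 10^-13 m
Final wavelength: λ₂ = h/(mv₂) = 9.58 × 10^-14 m

Since λ ∝ 1/v, when velocity increases by a factor of 10, the wavelength decreases by a factor of 10.

λ₂/λ₁ = v₁/v₂ = 1/10

The wavelength decreases by a factor of 10.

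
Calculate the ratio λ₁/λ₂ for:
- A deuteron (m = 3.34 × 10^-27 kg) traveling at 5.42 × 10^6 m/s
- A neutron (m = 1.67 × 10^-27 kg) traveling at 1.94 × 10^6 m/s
λ₁/λ₂ = 0.179

Using λ = h/(mv):

λ₁ = h/(m₁v₁) = 3.66 × 10^-14 m
λ₂ = h/(m₂v₂) = 2.05 × 10^-13 m

Ratio λ₁/λ₂ = (m₂v₂)/(m₁v₁)
         = (1.67 × 10^-27 kg × 1.94 × 10^6 m/s) / (3.34 × 10^-27 kg × 5.42 × 10^6 m/s)
         = 0.179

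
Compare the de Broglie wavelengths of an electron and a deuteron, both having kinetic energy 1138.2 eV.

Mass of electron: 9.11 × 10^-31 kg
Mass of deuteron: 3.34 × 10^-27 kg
The electron has the longer wavelength.

Using λ = h/√(2mKE):

For electron: λ₁ = h/√(2m₁KE) = 3.64 × 10^-11 m
For deuteron: λ₂ = h/√(2m₂KE) = 6.00 × 10^-13 m

Since λ ∝ 1/√m at constant kinetic energy, the lighter particle has the longer wavelength.

The electron has the longer de Broglie wavelength.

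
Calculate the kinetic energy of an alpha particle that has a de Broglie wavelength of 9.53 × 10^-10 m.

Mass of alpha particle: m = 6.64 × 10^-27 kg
3.64 × 10^-23 J (or 2.27 × 10^-4 eV)

From λ = h/√(2mKE), we solve for KE:

λ² = h²/(2mKE)
KE = h²/(2mλ²)
KE = (6.626 × 10^-34 J·s)² / (2 × 6.64 × 10^-27 kg × (9.53 × 10^-10 m)²)
KE = 3.64 × 10^-23 J
KE = 2.27 × 10^-4 eV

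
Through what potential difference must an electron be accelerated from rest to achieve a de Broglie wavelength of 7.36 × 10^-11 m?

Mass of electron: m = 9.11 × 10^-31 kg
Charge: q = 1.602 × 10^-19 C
278 V

From λ = h/√(2mqV), we solve for V:

λ² = h²/(2mqV)
V = h²/(2mqλ²)
V = (6.626 × 10^-34 J·s)² / (2 × 9.11 × 10^-31 kg × 1.602 × 10^-19 C × (7.36 × 10^-11 m)²)
V = 278 V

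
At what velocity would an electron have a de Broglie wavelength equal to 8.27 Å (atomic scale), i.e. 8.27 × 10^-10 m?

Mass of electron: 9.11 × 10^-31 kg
8.79 × 10^5 m/s

From λ = h/(mv), solve for v:

v = h/(mλ)
v = (6.626 × 10^-34 J·s) / (9.11 × 10^-31 kg × 8.27 × 10^-10 m)
v = 8.79 × 10^5 m/s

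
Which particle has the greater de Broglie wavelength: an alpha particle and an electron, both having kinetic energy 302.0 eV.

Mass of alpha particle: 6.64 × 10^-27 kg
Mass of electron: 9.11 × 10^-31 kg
The electron has the longer wavelength.

Using λ = h/√(2mKE):

For alpha particle: λ₁ = h/√(2m₁KE) = 8.27 × 10^-13 m
For electron: λ₂ = h/√(2m₂KE) = 7.06 × 10^-11 m

Since λ ∝ 1/√m at constant kinetic energy, the lighter particle has the longer wavelength.

The electron has the longer de Broglie wavelength.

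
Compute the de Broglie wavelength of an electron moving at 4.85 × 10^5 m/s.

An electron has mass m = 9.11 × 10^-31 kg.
1.50 × 10^-9 m

Using the de Broglie relation λ = h/(mv):

λ = h/(mv)
λ = (6.626 × 10^-34 J·s) / (9.11 × 10^-31 kg × 4.85 × 10^5 m/s)
λ = 1.50 × 10^-9 m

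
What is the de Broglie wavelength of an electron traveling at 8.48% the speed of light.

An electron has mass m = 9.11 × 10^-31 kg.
2.86 × 10^-11 m

Using the de Broglie relation λ = h/(mv):

v = 8.48% × c = 2.542 × 10^7 m/s

λ = h/(mv)
λ = (6.626 × 10^-34 J·s) / (9.11 × 10^-31 kg × 2.542 × 10^7 m/s)
λ = 2.86 × 10^-11 m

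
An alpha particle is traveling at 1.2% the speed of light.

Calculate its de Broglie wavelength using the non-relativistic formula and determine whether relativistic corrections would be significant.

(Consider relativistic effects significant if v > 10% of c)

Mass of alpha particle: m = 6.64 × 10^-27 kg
No, relativistic corrections are not needed.

Using the non-relativistic de Broglie formula λ = h/(mv):

v = 1.2% × c = 3.598 × 10^6 m/s

λ = h/(mv)
λ = (6.626 × 10^-34 J·s) / (6.64 × 10^-27 kg × 3.598 × 10^6 m/s)
λ = 2.77 × 10^-14 m

Since v = 1.2% of c < 10% of c, relativistic corrections are NOT significant and this non-relativistic result is a good approximation.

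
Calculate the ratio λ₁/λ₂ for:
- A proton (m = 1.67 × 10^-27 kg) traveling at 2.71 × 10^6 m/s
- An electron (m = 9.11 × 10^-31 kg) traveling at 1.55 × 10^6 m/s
λ₁/λ₂ = 3.12 × 10^-4

Using λ = h/(mv):

λ₁ = h/(m₁v₁) = 1.46 × 10^-13 m
λ₂ = h/(m₂v₂) = 4.69 × 10^-10 m

Ratio λ₁/λ₂ = (m₂v₂)/(m₁v₁)
         = (9.11 × 10^-31 kg × 1.55 × 10^6 m/s) / (1.67 × 10^-27 kg × 2.71 × 10^6 m/s)
         = 3.12 × 10^-4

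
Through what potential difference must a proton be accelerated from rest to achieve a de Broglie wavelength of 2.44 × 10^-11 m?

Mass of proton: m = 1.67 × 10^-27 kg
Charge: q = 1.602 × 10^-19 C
1.38 V

From λ = h/√(2mqV), we solve for V:

λ² = h²/(2mqV)
V = h²/(2mqλ²)
V = (6.626 × 10^-34 J·s)² / (2 × 1.67 × 10^-27 kg × 1.602 × 10^-19 C × (2.44 × 10^-11 m)²)
V = 1.38 V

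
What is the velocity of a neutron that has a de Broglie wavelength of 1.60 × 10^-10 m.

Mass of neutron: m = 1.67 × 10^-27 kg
2.48 × 10^3 m/s

From the de Broglie relation λ = h/(mv), we solve for v:

v = h/(mλ)
v = (6.626 × 10^-34 J·s) / (1.67 × 10^-27 kg × 1.60 × 10^-10 m)
v = 2.48 × 10^3 m/s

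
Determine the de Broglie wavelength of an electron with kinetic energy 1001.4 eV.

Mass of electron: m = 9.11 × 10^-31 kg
3.88 × 10^-11 m

Using λ = h/√(2mKE):

First convert KE to Joules: KE = 1001.4 eV = 1.604 × 10^-16 J

λ = h/√(2mKE)
λ = (6.626 × 10^-34 J·s) / √(2 × 9.11 × 10^-31 kg × 1.604 × 10^-16 J)
λ = 3.88 × 10^-11 m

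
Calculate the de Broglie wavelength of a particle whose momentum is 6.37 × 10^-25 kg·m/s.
1.04 × 10^-9 m

Using the de Broglie relation λ = h/p:

λ = h/p
λ = (6.626 × 10^-34 J·s) / (6.37 × 10^-25 kg·m/s)
λ = 1.04 × 10^-9 m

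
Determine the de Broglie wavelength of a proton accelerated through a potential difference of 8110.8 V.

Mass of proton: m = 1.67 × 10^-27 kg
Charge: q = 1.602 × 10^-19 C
3.18 × 10^-13 m

When a particle is accelerated through voltage V, it gains kinetic energy KE = qV.

The de Broglie wavelength is then λ = h/√(2mqV):

λ = h/√(2mqV)
λ = (6.626 × 10^-34 J·s) / √(2 × 1.67 × 10^-27 kg × 1.602 × 10^-19 C × 8110.8 V)
λ = 3.18 × 10^-13 m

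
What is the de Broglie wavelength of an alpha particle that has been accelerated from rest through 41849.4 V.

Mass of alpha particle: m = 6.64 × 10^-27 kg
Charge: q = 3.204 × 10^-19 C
4.97 × 10^-14 m

When a particle is accelerated through voltage V, it gains kinetic energy KE = qV.

The de Broglie wavelength is then λ = h/√(2mqV):

λ = h/√(2mqV)
λ = (6.626 × 10^-34 J·s) / √(2 × 6.64 × 10^-27 kg × 3.204 × 10^-19 C × 41849.4 V)
λ = 4.97 × 10^-14 m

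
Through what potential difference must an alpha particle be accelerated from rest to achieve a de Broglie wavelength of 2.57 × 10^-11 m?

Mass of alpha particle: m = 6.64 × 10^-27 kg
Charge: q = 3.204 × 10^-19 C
1.56 × 10^-1 V

From λ = h/√(2mqV), we solve for V:

λ² = h²/(2mqV)
V = h²/(2mqλ²)
V = (6.626 × 10^-34 J·s)² / (2 × 6.64 × 10^-27 kg × 3.204 × 10^-19 C × (2.57 × 10^-11 m)²)
V = 1.56 × 10^-1 V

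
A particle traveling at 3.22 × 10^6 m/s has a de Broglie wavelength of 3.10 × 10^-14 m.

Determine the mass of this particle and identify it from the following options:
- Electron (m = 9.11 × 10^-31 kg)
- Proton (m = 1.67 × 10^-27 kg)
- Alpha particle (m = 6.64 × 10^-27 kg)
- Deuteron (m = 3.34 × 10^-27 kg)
The particle is an alpha particle.

From λ = h/(mv), solve for mass:

m = h/(λv)
m = (6.626 × 10^-34 J·s) / (3.10 × 10^-14 m × 3.22 × 10^6 m/s)
m = 6.64 × 10^-27 kg

Comparing with the listed masses, this is closest to an alpha particle.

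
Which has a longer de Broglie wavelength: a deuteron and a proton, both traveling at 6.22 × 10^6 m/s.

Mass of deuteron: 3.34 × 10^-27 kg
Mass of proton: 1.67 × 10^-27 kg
The proton has the longer wavelength.

Using λ = h/(mv), since both particles have the same velocity, the wavelength depends only on mass.

For deuteron: λ₁ = h/(m₁v) = 3.19 × 10^-14 m
For proton: λ₂ = h/(m₂v) = 6.38 × 10^-14 m

Since λ ∝ 1/m at constant velocity, the lighter particle has the longer wavelength.

The proton has the longer de Broglie wavelength.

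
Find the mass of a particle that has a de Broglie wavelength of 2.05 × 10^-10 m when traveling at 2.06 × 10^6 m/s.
1.57 × 10^-30 kg

From the de Broglie relation λ = h/(mv), we solve for m:

m = h/(λv)
m = (6.626 × 10^-34 J·s) / (2.05 × 10^-10 m × 2.06 × 10^6 m/s)
m = 1.57 × 10^-30 kg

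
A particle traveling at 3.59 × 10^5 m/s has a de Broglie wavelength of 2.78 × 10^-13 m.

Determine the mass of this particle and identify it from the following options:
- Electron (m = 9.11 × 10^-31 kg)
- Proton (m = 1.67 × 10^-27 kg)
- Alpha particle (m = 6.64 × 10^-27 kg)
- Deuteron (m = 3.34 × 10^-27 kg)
The particle is an alpha particle.

From λ = h/(mv), solve for mass:

m = h/(λv)
m = (6.626 × 10^-34 J·s) / (2.78 × 10^-13 m × 3.59 × 10^5 m/s)
m = 6.64 × 10^-27 kg

Comparing with the listed masses, this is closest to an alpha particle.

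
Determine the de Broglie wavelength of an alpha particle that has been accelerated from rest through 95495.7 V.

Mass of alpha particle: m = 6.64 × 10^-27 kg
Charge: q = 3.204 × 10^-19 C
3.29 × 10^-14 m

When a particle is accelerated through voltage V, it gains kinetic energy KE = qV.

The de Broglie wavelength is then λ = h/√(2mqV):

λ = h/√(2mqV)
λ = (6.626 × 10^-34 J·s) / √(2 × 6.64 × 10^-27 kg × 3.204 × 10^-19 C × 95495.7 V)
λ = 3.29 × 10^-14 m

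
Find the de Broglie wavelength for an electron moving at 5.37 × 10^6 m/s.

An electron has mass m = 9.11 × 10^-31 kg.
1.35 × 10^-10 m

Using the de Broglie relation λ = h/(mv):

λ = h/(mv)
λ = (6.626 × 10^-34 J·s) / (9.11 × 10^-31 kg × 5.37 × 10^6 m/s)
λ = 1.35 × 10^-10 m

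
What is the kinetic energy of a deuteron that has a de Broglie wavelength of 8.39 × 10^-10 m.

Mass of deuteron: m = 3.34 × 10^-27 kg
9.34 × 10^-23 J (or 5.83 × 10^-4 eV)

From λ = h/√(2mKE), we solve for KE:

λ² = h²/(2mKE)
KE = h²/(2mλ²)
KE = (6.626 × 10^-34 J·s)² / (2 × 3.34 × 10^-27 kg × (8.39 × 10^-10 m)²)
KE = 9.34 × 10^-23 J
KE = 5.83 × 10^-4 eV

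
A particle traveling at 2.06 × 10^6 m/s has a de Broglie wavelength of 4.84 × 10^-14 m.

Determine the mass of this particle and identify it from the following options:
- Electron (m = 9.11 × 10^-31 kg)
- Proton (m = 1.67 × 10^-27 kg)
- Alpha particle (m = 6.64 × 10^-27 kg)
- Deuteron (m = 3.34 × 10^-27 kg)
The particle is an alpha particle.

From λ = h/(mv), solve for mass:

m = h/(λv)
m = (6.626 × 10^-34 J·s) / (4.84 × 10^-14 m × 2.06 × 10^6 m/s)
m = 6.65 × 10^-27 kg

Comparing with the listed masses, this is closest to an alpha particle.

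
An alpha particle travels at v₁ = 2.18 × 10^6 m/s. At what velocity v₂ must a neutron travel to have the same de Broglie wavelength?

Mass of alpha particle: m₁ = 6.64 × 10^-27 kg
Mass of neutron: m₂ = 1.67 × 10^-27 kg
v₂ = 8.67 × 10^6 m/s

For equal de Broglie wavelengths: λ₁ = λ₂

h/(m₁v₁) = h/(m₂v₂)
m₁v₁ = m₂v₂
v₂ = v₁ · (m₁/m₂)

v₂ = 2.18 × 10^6 m/s × (6.64 × 10^-27 kg / 1.67 × 10^-27 kg)
v₂ = 8.67 × 10^6 m/s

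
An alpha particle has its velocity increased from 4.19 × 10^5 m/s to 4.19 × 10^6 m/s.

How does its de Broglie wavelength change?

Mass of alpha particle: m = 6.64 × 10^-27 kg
The wavelength decreases by a factor of 10.

Using λ = h/(mv):

Initial wavelength: λ₁ = h/(mv₁) = 2.38 × 10^-13 m
Final wavelength: λ₂ = h/(mv₂) = 2.38 × 10^-14 m

Since λ ∝ 1/v, when velocity increases by a factor of 10, the wavelength decreases by a factor of 10.

λ₂/λ₁ = v₁/v₂ = 1/10

The wavelength decreases by a factor of 10.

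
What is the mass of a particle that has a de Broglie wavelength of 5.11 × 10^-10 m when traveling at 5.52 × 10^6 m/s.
2.35 × 10^-31 kg

From the de Broglie relation λ = h/(mv), we solve for m:

m = h/(λv)
m = (6.626 × 10^-34 J·s) / (5.11 × 10^-10 m × 5.52 × 10^6 m/s)
m = 2.35 × 10^-31 kg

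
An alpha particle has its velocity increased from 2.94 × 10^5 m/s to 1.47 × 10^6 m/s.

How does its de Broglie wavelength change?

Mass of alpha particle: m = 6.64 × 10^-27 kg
The wavelength decreases by a factor of 5.

Using λ = h/(mv):

Initial wavelength: λ₁ = h/(mv₁) = 3.39 × 10^-13 m
Final wavelength: λ₂ = h/(mv₂) = 6.79 × 10^-14 m

Since λ ∝ 1/v, when velocity increases by a factor of 5, the wavelength decreases by a factor of 5.

λ₂/λ₁ = v₁/v₂ = 1/5

The wavelength decreases by a factor of 5.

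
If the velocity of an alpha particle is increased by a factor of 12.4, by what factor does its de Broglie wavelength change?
The wavelength decreases by a factor of 12.4.

From λ = h/(mv), the wavelength is inversely proportional to velocity:

λ ∝ 1/v

If v → 12.4v, then λ → λ/12.4

When velocity is increased by a factor of 12.4, the wavelength decreases by a factor of 12.4.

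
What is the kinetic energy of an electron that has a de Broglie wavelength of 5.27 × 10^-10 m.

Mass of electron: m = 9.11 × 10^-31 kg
8.68 × 10^-19 J (or 5.42 eV)

From λ = h/√(2mKE), we solve for KE:

λ² = h²/(2mKE)
KE = h²/(2mλ²)
KE = (6.626 × 10^-34 J·s)² / (2 × 9.11 × 10^-31 kg × (5.27 × 10^-10 m)²)
KE = 8.68 × 10^-19 J
KE = 5.42 eV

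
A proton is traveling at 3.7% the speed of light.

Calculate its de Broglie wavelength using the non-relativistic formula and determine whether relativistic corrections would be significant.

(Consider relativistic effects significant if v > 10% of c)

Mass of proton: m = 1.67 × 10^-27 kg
No, relativistic corrections are not needed.

Using the non-relativistic de Broglie formula λ = h/(mv):

v = 3.7% × c = 1.109 × 10^7 m/s

λ = h/(mv)
λ = (6.626 × 10^-34 J·s) / (1.67 × 10^-27 kg × 1.109 × 10^7 m/s)
λ = 3.58 × 10^-14 m

Since v = 3.7% of c < 10% of c, relativistic corrections are NOT significant and this non-relativistic result is a good approximation.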